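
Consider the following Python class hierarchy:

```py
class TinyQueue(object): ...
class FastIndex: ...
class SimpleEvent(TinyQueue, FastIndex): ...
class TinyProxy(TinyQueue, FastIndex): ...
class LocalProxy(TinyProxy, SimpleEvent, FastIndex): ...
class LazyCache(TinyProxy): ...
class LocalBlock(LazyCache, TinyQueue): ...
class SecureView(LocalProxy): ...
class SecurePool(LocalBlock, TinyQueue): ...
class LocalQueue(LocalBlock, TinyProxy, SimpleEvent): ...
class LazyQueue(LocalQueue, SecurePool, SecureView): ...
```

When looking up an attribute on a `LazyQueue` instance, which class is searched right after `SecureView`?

LocalProxy

L[LazyQueue] = LazyQueue + merge(L[LocalQueue], L[SecurePool], L[SecureView], [LocalQueue SecurePool SecureView])
  take LocalQueue:  [LocalQueue LocalBlock LazyCache TinyProxy SimpleEvent TinyQueue FastIndex object] + [SecurePool LocalBlock LazyCache TinyProxy TinyQueue FastIndex object] + [SecureView LocalProxy TinyProxy SimpleEvent TinyQueue FastIndex object] + [LocalQueue SecurePool SecureView]
  take SecurePool:  [LocalBlock LazyCache TinyProxy SimpleEvent TinyQueue FastIndex object] + [SecurePool LocalBlock LazyCache TinyProxy TinyQueue FastIndex object] + [SecureView LocalProxy TinyProxy SimpleEvent TinyQueue FastIndex object] + [SecurePool SecureView]
  take LocalBlock:  [LocalBlock LazyCache TinyProxy SimpleEvent TinyQueue FastIndex object] + [LocalBlock LazyCache TinyProxy TinyQueue FastIndex object] + [SecureView LocalProxy TinyProxy SimpleEvent TinyQueue FastIndex object] + [SecureView]
  take LazyCache:  [LazyCache TinyProxy SimpleEvent TinyQueue FastIndex object] + [LazyCache TinyProxy TinyQueue FastIndex object] + [SecureView LocalProxy TinyProxy SimpleEvent TinyQueue FastIndex object] + [SecureView]
  take SecureView:  [TinyProxy SimpleEvent TinyQueue FastIndex object] + [TinyProxy TinyQueue FastIndex object] + [SecureView LocalProxy TinyProxy SimpleEvent TinyQueue FastIndex object] + [SecureView]
  take LocalProxy:  [TinyProxy SimpleEvent TinyQueue FastIndex object] + [TinyProxy TinyQueue FastIndex object] + [LocalProxy TinyProxy SimpleEvent TinyQueue FastIndex object]
  take TinyProxy:  [TinyProxy SimpleEvent TinyQueue FastIndex object] + [TinyProxy TinyQueue FastIndex object] + [TinyProxy SimpleEvent TinyQueue FastIndex object]
  take SimpleEvent:  [SimpleEvent TinyQueue FastIndex object] + [TinyQueue FastIndex object] + [SimpleEvent TinyQueue FastIndex object]
  take TinyQueue:  [TinyQueue FastIndex object] + [TinyQueue FastIndex object] + [TinyQueue FastIndex object]
  take FastIndex:  [FastIndex object] + [FastIndex object] + [FastIndex object]
  take object:  [object] + [object] + [object]
MRO: LazyQueue LocalQueue SecurePool LocalBlock LazyCache SecureView LocalProxy TinyProxy SimpleEvent TinyQueue FastIndex object
SecureView is at position 5; next is LocalProxy.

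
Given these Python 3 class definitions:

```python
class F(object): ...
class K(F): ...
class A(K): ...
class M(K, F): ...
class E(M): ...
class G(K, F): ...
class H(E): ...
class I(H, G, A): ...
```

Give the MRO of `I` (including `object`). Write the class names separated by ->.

L[I] = I + merge(L[H], L[G], L[A], [H G A])
  take H:  [H E M K F object] + [G K F object] + [A K F object] + [H G A]
  take E:  [E M K F object] + [G K F object] + [A K F object] + [G A]
  take M:  [M K F object] + [G K F object] + [A K F object] + [G A]
  take G:  [K F object] + [G K F object] + [A K F object] + [G A]
  take A:  [K F object] + [K F object] + [A K F object] + [A]
  take K:  [K F object] + [K F object] + [K F object]
  take F:  [F object] + [F object] + [F object]
  take object:  [object] + [object] + [object]

I -> H -> E -> M -> G -> A -> K -> F -> object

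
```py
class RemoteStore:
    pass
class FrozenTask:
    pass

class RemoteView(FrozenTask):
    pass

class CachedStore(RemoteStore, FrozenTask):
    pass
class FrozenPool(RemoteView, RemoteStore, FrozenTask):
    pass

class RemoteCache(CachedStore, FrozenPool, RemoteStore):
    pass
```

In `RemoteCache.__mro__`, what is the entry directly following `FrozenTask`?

object

L[RemoteCache] = RemoteCache + merge(L[CachedStore], L[FrozenPool], L[RemoteStore], [CachedStore FrozenPool RemoteStore])
  take CachedStore:  [CachedStore RemoteStore FrozenTask object] + [FrozenPool RemoteView RemoteStore FrozenTask object] + [RemoteStore object] + [CachedStore FrozenPool RemoteStore]
  take FrozenPool:  [RemoteStore FrozenTask object] + [FrozenPool RemoteView RemoteStore FrozenTask object] + [RemoteStore object] + [FrozenPool RemoteStore]
  take RemoteView:  [RemoteStore FrozenTask object] + [RemoteView RemoteStore FrozenTask object] + [RemoteStore object] + [RemoteStore]
  take RemoteStore:  [RemoteStore FrozenTask object] + [RemoteStore FrozenTask object] + [RemoteStore object] + [RemoteStore]
  take FrozenTask:  [FrozenTask object] + [FrozenTask object] + [object]
  take object:  [object] + [object] + [object]
MRO: RemoteCache CachedStore FrozenPool RemoteView RemoteStore FrozenTask object
FrozenTask is at position 5; next is object.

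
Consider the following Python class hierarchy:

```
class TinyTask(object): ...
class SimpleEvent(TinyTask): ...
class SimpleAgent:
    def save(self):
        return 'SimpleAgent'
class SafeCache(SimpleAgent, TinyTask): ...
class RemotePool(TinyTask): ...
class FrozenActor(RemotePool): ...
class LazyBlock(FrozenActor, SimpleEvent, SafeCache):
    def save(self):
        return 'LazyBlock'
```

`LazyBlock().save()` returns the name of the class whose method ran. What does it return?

L[LazyBlock] = LazyBlock + merge(L[FrozenActor], L[SimpleEvent], L[SafeCache], [FrozenActor SimpleEvent SafeCache])
  take FrozenActor:  [FrozenActor RemotePool TinyTask object] + [SimpleEvent TinyTask object] + [SafeCache SimpleAgent TinyTask object] + [FrozenActor SimpleEvent SafeCache]
  take RemotePool:  [RemotePool TinyTask object] + [SimpleEvent TinyTask object] + [SafeCache SimpleAgent TinyTask object] + [SimpleEvent SafeCache]
  take SimpleEvent:  [TinyTask object] + [SimpleEvent TinyTask object] + [SafeCache SimpleAgent TinyTask object] + [SimpleEvent SafeCache]
  take SafeCache:  [TinyTask object] + [TinyTask object] + [SafeCache SimpleAgent TinyTask object] + [SafeCache]
  take SimpleAgent:  [TinyTask object] + [TinyTask object] + [SimpleAgent TinyTask object]
  take TinyTask:  [TinyTask object] + [TinyTask object] + [TinyTask object]
  take object:  [object] + [object] + [object]
MRO: LazyBlock FrozenActor RemotePool SimpleEvent SafeCache SimpleAgent TinyTask object
save is defined in: LazyBlock, SimpleAgent. First along the MRO is LazyBlock.

LazyBlock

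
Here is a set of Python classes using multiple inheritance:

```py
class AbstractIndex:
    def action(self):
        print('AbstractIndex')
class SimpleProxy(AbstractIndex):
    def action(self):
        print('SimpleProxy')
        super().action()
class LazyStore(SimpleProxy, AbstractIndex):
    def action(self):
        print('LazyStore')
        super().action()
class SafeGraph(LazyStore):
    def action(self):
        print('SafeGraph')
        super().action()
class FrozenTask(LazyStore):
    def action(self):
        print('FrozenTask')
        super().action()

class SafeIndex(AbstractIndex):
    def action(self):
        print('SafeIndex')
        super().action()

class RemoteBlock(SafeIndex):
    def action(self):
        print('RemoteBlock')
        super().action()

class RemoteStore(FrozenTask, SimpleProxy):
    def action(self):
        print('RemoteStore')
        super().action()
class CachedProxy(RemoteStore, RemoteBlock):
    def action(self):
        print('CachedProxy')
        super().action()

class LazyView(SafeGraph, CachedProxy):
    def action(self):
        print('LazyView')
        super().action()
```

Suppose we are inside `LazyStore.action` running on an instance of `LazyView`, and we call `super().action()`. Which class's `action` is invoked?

L[LazyView] = LazyView + merge(L[SafeGraph], L[CachedProxy], [SafeGraph CachedProxy])
  take SafeGraph:  [SafeGraph LazyStore SimpleProxy AbstractIndex object] + [CachedProxy RemoteStore FrozenTask LazyStore SimpleProxy RemoteBlock SafeIndex AbstractIndex object] + [SafeGraph CachedProxy]
  take CachedProxy:  [LazyStore SimpleProxy AbstractIndex object] + [CachedProxy RemoteStore FrozenTask LazyStore SimpleProxy RemoteBlock SafeIndex AbstractIndex object] + [CachedProxy]
  take RemoteStore:  [LazyStore SimpleProxy AbstractIndex object] + [RemoteStore FrozenTask LazyStore SimpleProxy RemoteBlock SafeIndex AbstractIndex object]
  take FrozenTask:  [LazyStore SimpleProxy AbstractIndex object] + [FrozenTask LazyStore SimpleProxy RemoteBlock SafeIndex AbstractIndex object]
  take LazyStore:  [LazyStore SimpleProxy AbstractIndex object] + [LazyStore SimpleProxy RemoteBlock SafeIndex AbstractIndex object]
  take SimpleProxy:  [SimpleProxy AbstractIndex object] + [SimpleProxy RemoteBlock SafeIndex AbstractIndex object]
  take RemoteBlock:  [AbstractIndex object] + [RemoteBlock SafeIndex AbstractIndex object]
  take SafeIndex:  [AbstractIndex object] + [SafeIndex AbstractIndex object]
  take AbstractIndex:  [AbstractIndex object] + [AbstractIndex object]
  take object:  [object] + [object]
MRO: LazyView SafeGraph CachedProxy RemoteStore FrozenTask LazyStore SimpleProxy RemoteBlock SafeIndex AbstractIndex object
super() in LazyStore.action on a LazyView instance goes to the class after LazyStore in LazyView's MRO: SimpleProxy.

SimpleProxy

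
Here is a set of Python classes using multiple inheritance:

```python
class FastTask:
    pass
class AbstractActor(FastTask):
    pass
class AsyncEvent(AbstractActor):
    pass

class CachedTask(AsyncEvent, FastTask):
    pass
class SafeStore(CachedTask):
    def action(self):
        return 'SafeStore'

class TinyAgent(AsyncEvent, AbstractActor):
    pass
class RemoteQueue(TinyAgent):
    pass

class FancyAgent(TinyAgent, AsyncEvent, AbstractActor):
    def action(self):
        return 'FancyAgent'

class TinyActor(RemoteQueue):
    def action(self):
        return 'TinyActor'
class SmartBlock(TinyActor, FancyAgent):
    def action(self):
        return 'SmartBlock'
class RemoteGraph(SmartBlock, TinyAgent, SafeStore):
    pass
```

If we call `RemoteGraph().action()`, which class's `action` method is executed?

SmartBlock

L[RemoteGraph] = RemoteGraph + merge(L[SmartBlock], L[TinyAgent], L[SafeStore], [SmartBlock TinyAgent SafeStore])
  take SmartBlock:  [SmartBlock TinyActor RemoteQueue FancyAgent TinyAgent AsyncEvent AbstractActor FastTask object] + [TinyAgent AsyncEvent AbstractActor FastTask object] + [SafeStore CachedTask AsyncEvent AbstractActor FastTask object] + [SmartBlock TinyAgent SafeStore]
  take TinyActor:  [TinyActor RemoteQueue FancyAgent TinyAgent AsyncEvent AbstractActor FastTask object] + [TinyAgent AsyncEvent AbstractActor FastTask object] + [SafeStore CachedTask AsyncEvent AbstractActor FastTask object] + [TinyAgent SafeStore]
  take RemoteQueue:  [RemoteQueue FancyAgent TinyAgent AsyncEvent AbstractActor FastTask object] + [TinyAgent AsyncEvent AbstractActor FastTask object] + [SafeStore CachedTask AsyncEvent AbstractActor FastTask object] + [TinyAgent SafeStore]
  take FancyAgent:  [FancyAgent TinyAgent AsyncEvent AbstractActor FastTask object] + [TinyAgent AsyncEvent AbstractActor FastTask object] + [SafeStore CachedTask AsyncEvent AbstractActor FastTask object] + [TinyAgent SafeStore]
  take TinyAgent:  [TinyAgent AsyncEvent AbstractActor FastTask object] + [TinyAgent AsyncEvent AbstractActor FastTask object] + [SafeStore CachedTask AsyncEvent AbstractActor FastTask object] + [TinyAgent SafeStore]
  take SafeStore:  [AsyncEvent AbstractActor FastTask object] + [AsyncEvent AbstractActor FastTask object] + [SafeStore CachedTask AsyncEvent AbstractActor FastTask object] + [SafeStore]
  take CachedTask:  [AsyncEvent AbstractActor FastTask object] + [AsyncEvent AbstractActor FastTask object] + [CachedTask AsyncEvent AbstractActor FastTask object]
  take AsyncEvent:  [AsyncEvent AbstractActor FastTask object] + [AsyncEvent AbstractActor FastTask object] + [AsyncEvent AbstractActor FastTask object]
  take AbstractActor:  [AbstractActor FastTask object] + [AbstractActor FastTask object] + [AbstractActor FastTask object]
  take FastTask:  [FastTask object] + [FastTask object] + [FastTask object]
  take object:  [object] + [object] + [object]
MRO: RemoteGraph SmartBlock TinyActor RemoteQueue FancyAgent TinyAgent SafeStore CachedTask AsyncEvent AbstractActor FastTask object
action is defined in: FancyAgent, SafeStore, SmartBlock, TinyActor. First along the MRO is SmartBlock.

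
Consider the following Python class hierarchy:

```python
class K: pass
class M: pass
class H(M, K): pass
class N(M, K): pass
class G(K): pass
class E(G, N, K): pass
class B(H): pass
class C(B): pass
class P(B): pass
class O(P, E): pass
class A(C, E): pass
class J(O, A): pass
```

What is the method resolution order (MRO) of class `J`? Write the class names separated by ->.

J -> O -> P -> A -> C -> B -> H -> E -> G -> N -> M -> K -> object

L[J] = J + merge(L[O], L[A], [O A])
  take O:  [O P B H E G N M K object] + [A C B H E G N M K object] + [O A]
  take P:  [P B H E G N M K object] + [A C B H E G N M K object] + [A]
  take A:  [B H E G N M K object] + [A C B H E G N M K object] + [A]
  take C:  [B H E G N M K object] + [C B H E G N M K object]
  take B:  [B H E G N M K object] + [B H E G N M K object]
  take H:  [H E G N M K object] + [H E G N M K object]
  take E:  [E G N M K object] + [E G N M K object]
  take G:  [G N M K object] + [G N M K object]
  take N:  [N M K object] + [N M K object]
  take M:  [M K object] + [M K object]
  take K:  [K object] + [K object]
  take object:  [object] + [object]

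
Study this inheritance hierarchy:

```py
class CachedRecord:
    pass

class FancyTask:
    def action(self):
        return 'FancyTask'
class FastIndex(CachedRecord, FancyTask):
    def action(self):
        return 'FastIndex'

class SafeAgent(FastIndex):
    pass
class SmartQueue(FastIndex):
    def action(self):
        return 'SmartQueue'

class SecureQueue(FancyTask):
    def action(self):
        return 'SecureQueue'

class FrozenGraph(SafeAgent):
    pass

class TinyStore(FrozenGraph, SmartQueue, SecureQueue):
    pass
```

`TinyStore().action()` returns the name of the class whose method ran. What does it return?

SmartQueue

L[TinyStore] = TinyStore + merge(L[FrozenGraph], L[SmartQueue], L[SecureQueue], [FrozenGraph SmartQueue SecureQueue])
  take FrozenGraph:  [FrozenGraph SafeAgent FastIndex CachedRecord FancyTask object] + [SmartQueue FastIndex CachedRecord FancyTask object] + [SecureQueue FancyTask object] + [FrozenGraph SmartQueue SecureQueue]
  take SafeAgent:  [SafeAgent FastIndex CachedRecord FancyTask object] + [SmartQueue FastIndex CachedRecord FancyTask object] + [SecureQueue FancyTask object] + [SmartQueue SecureQueue]
  take SmartQueue:  [FastIndex CachedRecord FancyTask object] + [SmartQueue FastIndex CachedRecord FancyTask object] + [SecureQueue FancyTask object] + [SmartQueue SecureQueue]
  take FastIndex:  [FastIndex CachedRecord FancyTask object] + [FastIndex CachedRecord FancyTask object] + [SecureQueue FancyTask object] + [SecureQueue]
  take CachedRecord:  [CachedRecord FancyTask object] + [CachedRecord FancyTask object] + [SecureQueue FancyTask object] + [SecureQueue]
  take SecureQueue:  [FancyTask object] + [FancyTask object] + [SecureQueue FancyTask object] + [SecureQueue]
  take FancyTask:  [FancyTask object] + [FancyTask object] + [FancyTask object]
  take object:  [object] + [object] + [object]
MRO: TinyStore FrozenGraph SafeAgent SmartQueue FastIndex CachedRecord SecureQueue FancyTask object
action is defined in: FancyTask, FastIndex, SecureQueue, SmartQueue. First along the MRO is SmartQueue.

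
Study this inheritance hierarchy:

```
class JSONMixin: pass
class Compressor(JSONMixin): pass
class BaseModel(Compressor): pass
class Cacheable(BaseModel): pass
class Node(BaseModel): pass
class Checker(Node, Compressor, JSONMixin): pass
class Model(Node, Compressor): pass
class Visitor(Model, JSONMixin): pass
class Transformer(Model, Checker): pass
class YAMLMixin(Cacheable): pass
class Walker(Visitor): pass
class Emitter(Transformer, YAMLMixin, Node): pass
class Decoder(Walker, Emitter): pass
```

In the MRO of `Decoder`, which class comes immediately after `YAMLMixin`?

L[Decoder] = Decoder + merge(L[Walker], L[Emitter], [Walker Emitter])
  take Walker:  [Walker Visitor Model Node BaseModel Compressor JSONMixin object] + [Emitter Transformer Model Checker YAMLMixin Node Cacheable BaseModel Compressor JSONMixin object] + [Walker Emitter]
  take Visitor:  [Visitor Model Node BaseModel Compressor JSONMixin object] + [Emitter Transformer Model Checker YAMLMixin Node Cacheable BaseModel Compressor JSONMixin object] + [Emitter]
  take Emitter:  [Model Node BaseModel Compressor JSONMixin object] + [Emitter Transformer Model Checker YAMLMixin Node Cacheable BaseModel Compressor JSONMixin object] + [Emitter]
  take Transformer:  [Model Node BaseModel Compressor JSONMixin object] + [Transformer Model Checker YAMLMixin Node Cacheable BaseModel Compressor JSONMixin object]
  take Model:  [Model Node BaseModel Compressor JSONMixin object] + [Model Checker YAMLMixin Node Cacheable BaseModel Compressor JSONMixin object]
  take Checker:  [Node BaseModel Compressor JSONMixin object] + [Checker YAMLMixin Node Cacheable BaseModel Compressor JSONMixin object]
  take YAMLMixin:  [Node BaseModel Compressor JSONMixin object] + [YAMLMixin Node Cacheable BaseModel Compressor JSONMixin object]
  take Node:  [Node BaseModel Compressor JSONMixin object] + [Node Cacheable BaseModel Compressor JSONMixin object]
  take Cacheable:  [BaseModel Compressor JSONMixin object] + [Cacheable BaseModel Compressor JSONMixin object]
  take BaseModel:  [BaseModel Compressor JSONMixin object] + [BaseModel Compressor JSONMixin object]
  take Compressor:  [Compressor JSONMixin object] + [Compressor JSONMixin object]
  take JSONMixin:  [JSONMixin object] + [JSONMixin object]
  take object:  [object] + [object]
MRO: Decoder Walker Visitor Emitter Transformer Model Checker YAMLMixin Node Cacheable BaseModel Compressor JSONMixin object
YAMLMixin is at position 7; next is Node.

Node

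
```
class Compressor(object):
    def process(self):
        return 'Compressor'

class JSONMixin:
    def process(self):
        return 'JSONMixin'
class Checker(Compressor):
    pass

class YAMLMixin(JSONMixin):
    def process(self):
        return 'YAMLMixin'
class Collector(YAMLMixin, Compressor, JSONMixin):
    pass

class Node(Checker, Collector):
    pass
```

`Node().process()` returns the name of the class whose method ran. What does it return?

L[Node] = Node + merge(L[Checker], L[Collector], [Checker Collector])
  take Checker:  [Checker Compressor object] + [Collector YAMLMixin Compressor JSONMixin object] + [Checker Collector]
  take Collector:  [Compressor object] + [Collector YAMLMixin Compressor JSONMixin object] + [Collector]
  take YAMLMixin:  [Compressor object] + [YAMLMixin Compressor JSONMixin object]
  take Compressor:  [Compressor object] + [Compressor JSONMixin object]
  take JSONMixin:  [object] + [JSONMixin object]
  take object:  [object] + [object]
MRO: Node Checker Collector YAMLMixin Compressor JSONMixin object
process is defined in: Compressor, JSONMixin, YAMLMixin. First along the MRO is YAMLMixin.

YAMLMixin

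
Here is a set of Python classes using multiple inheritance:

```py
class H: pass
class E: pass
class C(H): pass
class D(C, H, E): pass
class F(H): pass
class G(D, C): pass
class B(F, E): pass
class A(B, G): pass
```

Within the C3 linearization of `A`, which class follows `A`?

B

L[A] = A + merge(L[B], L[G], [B G])
  take B:  [B F H E object] + [G D C H E object] + [B G]
  take F:  [F H E object] + [G D C H E object] + [G]
  take G:  [H E object] + [G D C H E object] + [G]
  take D:  [H E object] + [D C H E object]
  take C:  [H E object] + [C H E object]
  take H:  [H E object] + [H E object]
  take E:  [E object] + [E object]
  take object:  [object] + [object]
MRO: A B F G D C H E object
A is at position 0; next is B.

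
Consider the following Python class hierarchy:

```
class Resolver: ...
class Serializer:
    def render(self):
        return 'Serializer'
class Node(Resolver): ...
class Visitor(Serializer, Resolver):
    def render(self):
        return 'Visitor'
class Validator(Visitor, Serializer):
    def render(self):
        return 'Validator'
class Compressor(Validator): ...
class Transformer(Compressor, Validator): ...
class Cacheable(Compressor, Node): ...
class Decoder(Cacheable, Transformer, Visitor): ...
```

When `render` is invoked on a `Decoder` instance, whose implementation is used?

Validator

L[Decoder] = Decoder + merge(L[Cacheable], L[Transformer], L[Visitor], [Cacheable Transformer Visitor])
  take Cacheable:  [Cacheable Compressor Validator Visitor Serializer Node Resolver object] + [Transformer Compressor Validator Visitor Serializer Resolver object] + [Visitor Serializer Resolver object] + [Cacheable Transformer Visitor]
  take Transformer:  [Compressor Validator Visitor Serializer Node Resolver object] + [Transformer Compressor Validator Visitor Serializer Resolver object] + [Visitor Serializer Resolver object] + [Transformer Visitor]
  take Compressor:  [Compressor Validator Visitor Serializer Node Resolver object] + [Compressor Validator Visitor Serializer Resolver object] + [Visitor Serializer Resolver object] + [Visitor]
  take Validator:  [Validator Visitor Serializer Node Resolver object] + [Validator Visitor Serializer Resolver object] + [Visitor Serializer Resolver object] + [Visitor]
  take Visitor:  [Visitor Serializer Node Resolver object] + [Visitor Serializer Resolver object] + [Visitor Serializer Resolver object] + [Visitor]
  take Serializer:  [Serializer Node Resolver object] + [Serializer Resolver object] + [Serializer Resolver object]
  take Node:  [Node Resolver object] + [Resolver object] + [Resolver object]
  take Resolver:  [Resolver object] + [Resolver object] + [Resolver object]
  take object:  [object] + [object] + [object]
MRO: Decoder Cacheable Transformer Compressor Validator Visitor Serializer Node Resolver object
render is defined in: Serializer, Validator, Visitor. First along the MRO is Validator.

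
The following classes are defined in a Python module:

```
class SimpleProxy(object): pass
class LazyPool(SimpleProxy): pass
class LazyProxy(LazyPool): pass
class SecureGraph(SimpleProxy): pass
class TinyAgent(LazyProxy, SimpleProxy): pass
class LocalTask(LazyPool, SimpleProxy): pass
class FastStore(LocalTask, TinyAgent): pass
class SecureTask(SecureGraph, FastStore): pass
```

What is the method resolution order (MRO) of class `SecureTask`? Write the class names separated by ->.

SecureTask -> SecureGraph -> FastStore -> LocalTask -> TinyAgent -> LazyProxy -> LazyPool -> SimpleProxy -> object

L[SecureTask] = SecureTask + merge(L[SecureGraph], L[FastStore], [SecureGraph FastStore])
  take SecureGraph:  [SecureGraph SimpleProxy object] + [FastStore LocalTask TinyAgent LazyProxy LazyPool SimpleProxy object] + [SecureGraph FastStore]
  take FastStore:  [SimpleProxy object] + [FastStore LocalTask TinyAgent LazyProxy LazyPool SimpleProxy object] + [FastStore]
  take LocalTask:  [SimpleProxy object] + [LocalTask TinyAgent LazyProxy LazyPool SimpleProxy object]
  take TinyAgent:  [SimpleProxy object] + [TinyAgent LazyProxy LazyPool SimpleProxy object]
  take LazyProxy:  [SimpleProxy object] + [LazyProxy LazyPool SimpleProxy object]
  take LazyPool:  [SimpleProxy object] + [LazyPool SimpleProxy object]
  take SimpleProxy:  [SimpleProxy object] + [SimpleProxy object]
  take object:  [object] + [object]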